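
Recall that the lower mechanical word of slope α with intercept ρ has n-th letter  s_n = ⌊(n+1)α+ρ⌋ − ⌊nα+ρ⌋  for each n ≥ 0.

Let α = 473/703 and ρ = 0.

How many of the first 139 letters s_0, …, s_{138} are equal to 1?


93

#1s = Σ_{n=0}^{138} s_n = Σ_{n=0}^{138} (⌊(n+1)α+ρ⌋ − ⌊nα+ρ⌋)
the sum telescopes: every ⌊nα+ρ⌋ with 0 < n < 139 appears once with + and once with −, leaving ⌊139α+ρ⌋ − ⌊0·α+ρ⌋
139α + ρ = (139·473) / 703 = 65747/703
ρ = 0/703
⌊65747/703⌋ = 93,  ⌊0/703⌋ = 0
#1s = 93 − 0 = 93


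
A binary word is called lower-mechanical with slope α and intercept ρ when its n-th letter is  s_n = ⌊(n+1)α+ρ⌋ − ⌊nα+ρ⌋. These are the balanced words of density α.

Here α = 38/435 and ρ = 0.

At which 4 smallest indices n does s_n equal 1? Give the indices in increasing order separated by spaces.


n=0: ⌊38/435⌋−⌊0/435⌋ = 0−0 = 0
n=1: ⌊76/435⌋−⌊38/435⌋ = 0−0 = 0
n=2: ⌊114/435⌋−⌊76/435⌋ = 0−0 = 0
n=3: ⌊152/435⌋−⌊114/435⌋ = 0−0 = 0
n=4: ⌊190/435⌋−⌊152/435⌋ = 0−0 = 0
n=5: ⌊228/435⌋−⌊190/435⌋ = 0−0 = 0
n=6: ⌊266/435⌋−⌊228/435⌋ = 0−0 = 0
n=7: ⌊304/435⌋−⌊266/435⌋ = 0−0 = 0
n=8: ⌊342/435⌋−⌊304/435⌋ = 0−0 = 0
n=9: ⌊380/435⌋−⌊342/435⌋ = 0−0 = 0
n=10: ⌊418/435⌋−⌊380/435⌋ = 0−0 = 0
n=11: ⌊456/435⌋−⌊418/435⌋ = 1−0 = 1  ← one
n=12: ⌊494/435⌋−⌊456/435⌋ = 1−1 = 0
n=13: ⌊532/435⌋−⌊494/435⌋ = 1−1 = 0
n=14: ⌊570/435⌋−⌊532/435⌋ = 1−1 = 0
n=15: ⌊608/435⌋−⌊570/435⌋ = 1−1 = 0
n=16: ⌊646/435⌋−⌊608/435⌋ = 1−1 = 0
n=17: ⌊684/435⌋−⌊646/435⌋ = 1−1 = 0
n=18: ⌊722/435⌋−⌊684/435⌋ = 1−1 = 0
n=19: ⌊760/435⌋−⌊722/435⌋ = 1−1 = 0
n=20: ⌊798/435⌋−⌊760/435⌋ = 1−1 = 0
n=21: ⌊836/435⌋−⌊798/435⌋ = 1−1 = 0
n=22: ⌊874/435⌋−⌊836/435⌋ = 2−1 = 1  ← one
n=23: ⌊912/435⌋−⌊874/435⌋ = 2−2 = 0
n=24: ⌊950/435⌋−⌊912/435⌋ = 2−2 = 0
n=25: ⌊988/435⌋−⌊950/435⌋ = 2−2 = 0
n=26: ⌊1026/435⌋−⌊988/435⌋ = 2−2 = 0
n=27: ⌊1064/435⌋−⌊1026/435⌋ = 2−2 = 0
n=28: ⌊1102/435⌋−⌊1064/435⌋ = 2−2 = 0
n=29: ⌊1140/435⌋−⌊1102/435⌋ = 2−2 = 0
n=30: ⌊1178/435⌋−⌊1140/435⌋ = 2−2 = 0
n=31: ⌊1216/435⌋−⌊1178/435⌋ = 2−2 = 0
n=32: ⌊1254/435⌋−⌊1216/435⌋ = 2−2 = 0
n=33: ⌊1292/435⌋−⌊1254/435⌋ = 2−2 = 0
n=34: ⌊1330/435⌋−⌊1292/435⌋ = 3−2 = 1  ← one
n=35: ⌊1368/435⌋−⌊1330/435⌋ = 3−3 = 0
n=36: ⌊1406/435⌋−⌊1368/435⌋ = 3−3 = 0
n=37: ⌊1444/435⌋−⌊1406/435⌋ = 3−3 = 0
n=38: ⌊1482/435⌋−⌊1444/435⌋ = 3−3 = 0
n=39: ⌊1520/435⌋−⌊1482/435⌋ = 3−3 = 0
n=40: ⌊1558/435⌋−⌊1520/435⌋ = 3−3 = 0
n=41: ⌊1596/435⌋−⌊1558/435⌋ = 3−3 = 0
n=42: ⌊1634/435⌋−⌊1596/435⌋ = 3−3 = 0
n=43: ⌊1672/435⌋−⌊1634/435⌋ = 3−3 = 0
n=44: ⌊1710/435⌋−⌊1672/435⌋ = 3−3 = 0
n=45: ⌊1748/435⌋−⌊1710/435⌋ = 4−3 = 1  ← one
positions of the first 4 ones: 11 22 34 45

11 22 34 45


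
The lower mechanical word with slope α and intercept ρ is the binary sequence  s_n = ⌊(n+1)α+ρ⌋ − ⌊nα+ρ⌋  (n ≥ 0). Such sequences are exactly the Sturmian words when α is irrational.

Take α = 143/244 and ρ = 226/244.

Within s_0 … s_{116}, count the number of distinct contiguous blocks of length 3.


t_n = ⌊(n·143+226)/244⌋ for n = 0 … 117:
  n=0…9: ⌊226/244⌋=0 ⌊369/244⌋=1 ⌊512/244⌋=2 ⌊655/244⌋=2 ⌊798/244⌋=3 ⌊941/244⌋=3 ⌊1084/244⌋=4 ⌊1227/244⌋=5 ⌊1370/244⌋=5 ⌊1513/244⌋=6
  n=10…19: ⌊1656/244⌋=6 ⌊1799/244⌋=7 ⌊1942/244⌋=7 ⌊2085/244⌋=8 ⌊2228/244⌋=9 ⌊2371/244⌋=9 ⌊2514/244⌋=10 ⌊2657/244⌋=10 ⌊2800/244⌋=11 ⌊2943/244⌋=12
  n=20…29: ⌊3086/244⌋=12 ⌊3229/244⌋=13 ⌊3372/244⌋=13 ⌊3515/244⌋=14 ⌊3658/244⌋=14 ⌊3801/244⌋=15 ⌊3944/244⌋=16 ⌊4087/244⌋=16 ⌊4230/244⌋=17 ⌊4373/244⌋=17
  n=30…39: ⌊4516/244⌋=18 ⌊4659/244⌋=19 ⌊4802/244⌋=19 ⌊4945/244⌋=20 ⌊5088/244⌋=20 ⌊5231/244⌋=21 ⌊5374/244⌋=22 ⌊5517/244⌋=22 ⌊5660/244⌋=23 ⌊5803/244⌋=23
  n=40…49: ⌊5946/244⌋=24 ⌊6089/244⌋=24 ⌊6232/244⌋=25 ⌊6375/244⌋=26 ⌊6518/244⌋=26 ⌊6661/244⌋=27 ⌊6804/244⌋=27 ⌊6947/244⌋=28 ⌊7090/244⌋=29 ⌊7233/244⌋=29
  n=50…59: ⌊7376/244⌋=30 ⌊7519/244⌋=30 ⌊7662/244⌋=31 ⌊7805/244⌋=31 ⌊7948/244⌋=32 ⌊8091/244⌋=33 ⌊8234/244⌋=33 ⌊8377/244⌋=34 ⌊8520/244⌋=34 ⌊8663/244⌋=35
  n=60…69: ⌊8806/244⌋=36 ⌊8949/244⌋=36 ⌊9092/244⌋=37 ⌊9235/244⌋=37 ⌊9378/244⌋=38 ⌊9521/244⌋=39 ⌊9664/244⌋=39 ⌊9807/244⌋=40 ⌊9950/244⌋=40 ⌊10093/244⌋=41
  n=70…79: ⌊10236/244⌋=41 ⌊10379/244⌋=42 ⌊10522/244⌋=43 ⌊10665/244⌋=43 ⌊10808/244⌋=44 ⌊10951/244⌋=44 ⌊11094/244⌋=45 ⌊11237/244⌋=46 ⌊11380/244⌋=46 ⌊11523/244⌋=47
  n=80…89: ⌊11666/244⌋=47 ⌊11809/244⌋=48 ⌊11952/244⌋=48 ⌊12095/244⌋=49 ⌊12238/244⌋=50 ⌊12381/244⌋=50 ⌊12524/244⌋=51 ⌊12667/244⌋=51 ⌊12810/244⌋=52 ⌊12953/244⌋=53
  n=90…99: ⌊13096/244⌋=53 ⌊13239/244⌋=54 ⌊13382/244⌋=54 ⌊13525/244⌋=55 ⌊13668/244⌋=56 ⌊13811/244⌋=56 ⌊13954/244⌋=57 ⌊14097/244⌋=57 ⌊14240/244⌋=58 ⌊14383/244⌋=58
  n=100…109: ⌊14526/244⌋=59 ⌊14669/244⌋=60 ⌊14812/244⌋=60 ⌊14955/244⌋=61 ⌊15098/244⌋=61 ⌊15241/244⌋=62 ⌊15384/244⌋=63 ⌊15527/244⌋=63 ⌊15670/244⌋=64 ⌊15813/244⌋=64
  n=110…117: ⌊15956/244⌋=65 ⌊16099/244⌋=65 ⌊16242/244⌋=66 ⌊16385/244⌋=67 ⌊16528/244⌋=67 ⌊16671/244⌋=68 ⌊16814/244⌋=68 ⌊16957/244⌋=69
s_n = t_(n+1) − t_n for n = 0 … 116 gives
prefix = 110101101010110101101010110101101011010101101011010101101011010110101011010110101011010110101101010110101101010110101
slide a length-3 window over [0..2] … [114..116] (115 windows); first occurrence of each distinct factor:
  [  0..  2] 110
  [  1..  3] 101
  [  2..  4] 010
  [  4..  6] 011
  (the other 111 windows repeat one of these)
distinct factors: {010, 011, 101, 110}
count = 4  (Sturmian bound for length 3 is 4)

4


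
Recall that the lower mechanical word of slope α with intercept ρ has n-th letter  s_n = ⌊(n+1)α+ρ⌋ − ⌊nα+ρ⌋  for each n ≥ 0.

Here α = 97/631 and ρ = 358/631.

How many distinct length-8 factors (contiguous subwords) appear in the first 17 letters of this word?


9

t_n = ⌊(n·97+358)/631⌋ for n = 0 … 17:
  n=0…9: ⌊358/631⌋=0 ⌊455/631⌋=0 ⌊552/631⌋=0 ⌊649/631⌋=1 ⌊746/631⌋=1 ⌊843/631⌋=1 ⌊940/631⌋=1 ⌊1037/631⌋=1 ⌊1134/631⌋=1 ⌊1231/631⌋=1
  n=10…17: ⌊1328/631⌋=2 ⌊1425/631⌋=2 ⌊1522/631⌋=2 ⌊1619/631⌋=2 ⌊1716/631⌋=2 ⌊1813/631⌋=2 ⌊1910/631⌋=3 ⌊2007/631⌋=3
s_n = t_(n+1) − t_n for n = 0 … 16 gives
prefix = 00100000010000010
slide a length-8 window over [0..7] … [9..16] (10 windows); first occurrence of each distinct factor:
  [  0..  7] 00100000
  [  1..  8] 01000000
  [  2..  9] 10000001
  [  3.. 10] 00000010
  [  4.. 11] 00000100
  [  5.. 12] 00001000
  [  6.. 13] 00010000
  [  8.. 15] 01000001
  [  9.. 16] 10000010
  (the other 1 window repeats one of these)
distinct factors: {00000010, 00000100, 00001000, 00010000, 00100000, 01000000, 01000001, 10000001, 10000010}
count = 9  (Sturmian bound for length 8 is 9)


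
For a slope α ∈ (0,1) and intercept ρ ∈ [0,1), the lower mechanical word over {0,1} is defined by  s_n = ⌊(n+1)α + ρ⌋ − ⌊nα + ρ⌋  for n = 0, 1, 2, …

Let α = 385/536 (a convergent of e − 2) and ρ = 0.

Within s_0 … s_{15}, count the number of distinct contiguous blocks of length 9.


7

t_n = ⌊(n·385)/536⌋ for n = 0 … 16:
  n=0…9: ⌊0/536⌋=0 ⌊385/536⌋=0 ⌊770/536⌋=1 ⌊1155/536⌋=2 ⌊1540/536⌋=2 ⌊1925/536⌋=3 ⌊2310/536⌋=4 ⌊2695/536⌋=5 ⌊3080/536⌋=5 ⌊3465/536⌋=6
  n=10…16: ⌊3850/536⌋=7 ⌊4235/536⌋=7 ⌊4620/536⌋=8 ⌊5005/536⌋=9 ⌊5390/536⌋=10 ⌊5775/536⌋=10 ⌊6160/536⌋=11
s_n = t_(n+1) − t_n for n = 0 … 15 gives
prefix = 0110111011011101
slide a length-9 window over [0..8] … [7..15] (8 windows); first occurrence of each distinct factor:
  [  0..  8] 011011101
  [  1..  9] 110111011
  [  2.. 10] 101110110
  [  3.. 11] 011101101
  [  4.. 12] 111011011
  [  5.. 13] 110110111
  [  6.. 14] 101101110
  (the other 1 window repeats one of these)
distinct factors: {011011101, 011101101, 101101110, 101110110, 110110111, 110111011, 111011011}
count = 7  (Sturmian bound for length 9 is 10)


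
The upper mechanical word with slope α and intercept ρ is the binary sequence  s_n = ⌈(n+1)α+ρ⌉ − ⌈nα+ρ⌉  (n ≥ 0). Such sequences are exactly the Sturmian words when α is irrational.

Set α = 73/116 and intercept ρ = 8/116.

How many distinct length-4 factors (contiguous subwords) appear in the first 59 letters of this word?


t_n = ⌈(n·73+8)/116⌉ for n = 0 … 59:
  n=0…9: ⌈8/116⌉=1 ⌈81/116⌉=1 ⌈154/116⌉=2 ⌈227/116⌉=2 ⌈300/116⌉=3 ⌈373/116⌉=4 ⌈446/116⌉=4 ⌈519/116⌉=5 ⌈592/116⌉=6 ⌈665/116⌉=6
  n=10…19: ⌈738/116⌉=7 ⌈811/116⌉=7 ⌈884/116⌉=8 ⌈957/116⌉=9 ⌈1030/116⌉=9 ⌈1103/116⌉=10 ⌈1176/116⌉=11 ⌈1249/116⌉=11 ⌈1322/116⌉=12 ⌈1395/116⌉=13
  n=20…29: ⌈1468/116⌉=13 ⌈1541/116⌉=14 ⌈1614/116⌉=14 ⌈1687/116⌉=15 ⌈1760/116⌉=16 ⌈1833/116⌉=16 ⌈1906/116⌉=17 ⌈1979/116⌉=18 ⌈2052/116⌉=18 ⌈2125/116⌉=19
  n=30…39: ⌈2198/116⌉=19 ⌈2271/116⌉=20 ⌈2344/116⌉=21 ⌈2417/116⌉=21 ⌈2490/116⌉=22 ⌈2563/116⌉=23 ⌈2636/116⌉=23 ⌈2709/116⌉=24 ⌈2782/116⌉=24 ⌈2855/116⌉=25
  n=40…49: ⌈2928/116⌉=26 ⌈3001/116⌉=26 ⌈3074/116⌉=27 ⌈3147/116⌉=28 ⌈3220/116⌉=28 ⌈3293/116⌉=29 ⌈3366/116⌉=30 ⌈3439/116⌉=30 ⌈3512/116⌉=31 ⌈3585/116⌉=31
  n=50…59: ⌈3658/116⌉=32 ⌈3731/116⌉=33 ⌈3804/116⌉=33 ⌈3877/116⌉=34 ⌈3950/116⌉=35 ⌈4023/116⌉=35 ⌈4096/116⌉=36 ⌈4169/116⌉=36 ⌈4242/116⌉=37 ⌈4315/116⌉=38
s_n = t_(n+1) − t_n for n = 0 … 58 gives
prefix = 01011011010110110110101101101011011010110110110101101101011
slide a length-4 window over [0..3] … [55..58] (56 windows); first occurrence of each distinct factor:
  [  0..  3] 0101
  [  1..  4] 1011
  [  2..  5] 0110
  [  3..  6] 1101
  [  7.. 10] 1010
  (the other 51 windows repeat one of these)
distinct factors: {0101, 0110, 1010, 1011, 1101}
count = 5  (Sturmian bound for length 4 is 5)

5


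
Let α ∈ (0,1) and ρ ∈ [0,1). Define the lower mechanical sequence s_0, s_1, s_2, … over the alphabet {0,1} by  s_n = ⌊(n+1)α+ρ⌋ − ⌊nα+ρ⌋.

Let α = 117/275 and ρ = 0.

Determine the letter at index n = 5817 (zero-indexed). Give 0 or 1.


1

(n+1)α + ρ = (5818·117) / 275 = 680706/275
nα + ρ     = (5817·117) / 275 = 680589/275
⌊680706/275⌋ = 2475,  ⌊680589/275⌋ = 2474
s_{5817} = 2475 − 2474 = 1


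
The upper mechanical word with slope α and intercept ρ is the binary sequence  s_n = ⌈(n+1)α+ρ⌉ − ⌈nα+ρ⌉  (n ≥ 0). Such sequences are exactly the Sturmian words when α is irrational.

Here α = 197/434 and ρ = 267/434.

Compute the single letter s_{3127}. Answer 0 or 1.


0

(n+1)α + ρ = (3128·197 + 267) / 434 = 616483/434
nα + ρ     = (3127·197 + 267) / 434 = 616286/434
⌈616483/434⌉ = 1421,  ⌈616286/434⌉ = 1421
s_{3127} = 1421 − 1421 = 0


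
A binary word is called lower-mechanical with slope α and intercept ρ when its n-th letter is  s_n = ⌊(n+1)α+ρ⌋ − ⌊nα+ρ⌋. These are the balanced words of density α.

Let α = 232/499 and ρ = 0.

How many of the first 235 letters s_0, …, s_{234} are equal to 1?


109

#1s = Σ_{n=0}^{234} s_n = Σ_{n=0}^{234} (⌊(n+1)α+ρ⌋ − ⌊nα+ρ⌋)
the sum telescopes: every ⌊nα+ρ⌋ with 0 < n < 235 appears once with + and once with −, leaving ⌊235α+ρ⌋ − ⌊0·α+ρ⌋
235α + ρ = (235·232) / 499 = 54520/499
ρ = 0/499
⌊54520/499⌋ = 109,  ⌊0/499⌋ = 0
#1s = 109 − 0 = 109


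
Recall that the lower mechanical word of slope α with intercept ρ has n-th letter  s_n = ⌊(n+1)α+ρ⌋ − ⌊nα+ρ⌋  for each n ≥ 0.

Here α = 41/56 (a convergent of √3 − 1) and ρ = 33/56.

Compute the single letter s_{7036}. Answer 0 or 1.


(n+1)α + ρ = (7037·41 + 33) / 56 = 288550/56
nα + ρ     = (7036·41 + 33) / 56 = 288509/56
⌊288550/56⌋ = 5152,  ⌊288509/56⌋ = 5151
s_{7036} = 5152 − 5151 = 1

1


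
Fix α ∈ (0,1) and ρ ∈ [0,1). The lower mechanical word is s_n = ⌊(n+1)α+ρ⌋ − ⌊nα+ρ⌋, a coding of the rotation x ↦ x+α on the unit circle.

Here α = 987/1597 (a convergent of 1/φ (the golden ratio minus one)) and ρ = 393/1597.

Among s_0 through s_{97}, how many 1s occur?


#1s = Σ_{n=0}^{97} s_n = Σ_{n=0}^{97} (⌊(n+1)α+ρ⌋ − ⌊nα+ρ⌋)
the sum telescopes: every ⌊nα+ρ⌋ with 0 < n < 98 appears once with + and once with −, leaving ⌊98α+ρ⌋ − ⌊0·α+ρ⌋
98α + ρ = (98·987 + 393) / 1597 = 97119/1597
ρ = 393/1597
⌊97119/1597⌋ = 60,  ⌊393/1597⌋ = 0
#1s = 60 − 0 = 60

60


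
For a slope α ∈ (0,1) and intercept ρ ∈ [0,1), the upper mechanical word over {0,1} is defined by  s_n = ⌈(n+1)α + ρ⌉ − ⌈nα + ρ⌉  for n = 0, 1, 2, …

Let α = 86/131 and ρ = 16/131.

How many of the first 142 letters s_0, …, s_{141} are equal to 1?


#1s = Σ_{n=0}^{141} s_n = Σ_{n=0}^{141} (⌈(n+1)α+ρ⌉ − ⌈nα+ρ⌉)
the sum telescopes: every ⌈nα+ρ⌉ with 0 < n < 142 appears once with + and once with −, leaving ⌈142α+ρ⌉ − ⌈0·α+ρ⌉
142α + ρ = (142·86 + 16) / 131 = 12228/131
ρ = 16/131
⌈12228/131⌉ = 94,  ⌈16/131⌉ = 1
#1s = 94 − 1 = 93

93


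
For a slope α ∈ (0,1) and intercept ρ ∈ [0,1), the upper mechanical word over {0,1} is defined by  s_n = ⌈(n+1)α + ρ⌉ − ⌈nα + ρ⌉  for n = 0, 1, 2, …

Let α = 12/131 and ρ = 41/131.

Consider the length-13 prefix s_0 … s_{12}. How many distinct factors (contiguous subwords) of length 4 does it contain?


t_n = ⌈(n·12+41)/131⌉ for n = 0 … 13:
  n=0…9: ⌈41/131⌉=1 ⌈53/131⌉=1 ⌈65/131⌉=1 ⌈77/131⌉=1 ⌈89/131⌉=1 ⌈101/131⌉=1 ⌈113/131⌉=1 ⌈125/131⌉=1 ⌈137/131⌉=2 ⌈149/131⌉=2
  n=10…13: ⌈161/131⌉=2 ⌈173/131⌉=2 ⌈185/131⌉=2 ⌈197/131⌉=2
s_n = t_(n+1) − t_n for n = 0 … 12 gives
prefix = 0000000100000
slide a length-4 window over [0..3] … [9..12] (10 windows); first occurrence of each distinct factor:
  [  0..  3] 0000
  [  4..  7] 0001
  [  5..  8] 0010
  [  6..  9] 0100
  [  7.. 10] 1000
  (the other 5 windows repeat one of these)
distinct factors: {0000, 0001, 0010, 0100, 1000}
count = 5  (Sturmian bound for length 4 is 5)

5


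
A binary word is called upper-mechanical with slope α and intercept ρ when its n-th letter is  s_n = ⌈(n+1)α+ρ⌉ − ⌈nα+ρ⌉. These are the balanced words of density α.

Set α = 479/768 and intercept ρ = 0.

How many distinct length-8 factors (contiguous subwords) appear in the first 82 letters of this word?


8

t_n = ⌈(n·479)/768⌉ for n = 0 … 82:
  n=0…9: ⌈0/768⌉=0 ⌈479/768⌉=1 ⌈958/768⌉=2 ⌈1437/768⌉=2 ⌈1916/768⌉=3 ⌈2395/768⌉=4 ⌈2874/768⌉=4 ⌈3353/768⌉=5 ⌈3832/768⌉=5 ⌈4311/768⌉=6
  n=10…19: ⌈4790/768⌉=7 ⌈5269/768⌉=7 ⌈5748/768⌉=8 ⌈6227/768⌉=9 ⌈6706/768⌉=9 ⌈7185/768⌉=10 ⌈7664/768⌉=10 ⌈8143/768⌉=11 ⌈8622/768⌉=12 ⌈9101/768⌉=12
  n=20…29: ⌈9580/768⌉=13 ⌈10059/768⌉=14 ⌈10538/768⌉=14 ⌈11017/768⌉=15 ⌈11496/768⌉=15 ⌈11975/768⌉=16 ⌈12454/768⌉=17 ⌈12933/768⌉=17 ⌈13412/768⌉=18 ⌈13891/768⌉=19
  n=30…39: ⌈14370/768⌉=19 ⌈14849/768⌉=20 ⌈15328/768⌉=20 ⌈15807/768⌉=21 ⌈16286/768⌉=22 ⌈16765/768⌉=22 ⌈17244/768⌉=23 ⌈17723/768⌉=24 ⌈18202/768⌉=24 ⌈18681/768⌉=25
  n=40…49: ⌈19160/768⌉=25 ⌈19639/768⌉=26 ⌈20118/768⌉=27 ⌈20597/768⌉=27 ⌈21076/768⌉=28 ⌈21555/768⌉=29 ⌈22034/768⌉=29 ⌈22513/768⌉=30 ⌈22992/768⌉=30 ⌈23471/768⌉=31
  n=50…59: ⌈23950/768⌉=32 ⌈24429/768⌉=32 ⌈24908/768⌉=33 ⌈25387/768⌉=34 ⌈25866/768⌉=34 ⌈26345/768⌉=35 ⌈26824/768⌉=35 ⌈27303/768⌉=36 ⌈27782/768⌉=37 ⌈28261/768⌉=37
  n=60…69: ⌈28740/768⌉=38 ⌈29219/768⌉=39 ⌈29698/768⌉=39 ⌈30177/768⌉=40 ⌈30656/768⌉=40 ⌈31135/768⌉=41 ⌈31614/768⌉=42 ⌈32093/768⌉=42 ⌈32572/768⌉=43 ⌈33051/768⌉=44
  n=70…79: ⌈33530/768⌉=44 ⌈34009/768⌉=45 ⌈34488/768⌉=45 ⌈34967/768⌉=46 ⌈35446/768⌉=47 ⌈35925/768⌉=47 ⌈36404/768⌉=48 ⌈36883/768⌉=49 ⌈37362/768⌉=49 ⌈37841/768⌉=50
  n=80…82: ⌈38320/768⌉=50 ⌈38799/768⌉=51 ⌈39278/768⌉=52
s_n = t_(n+1) − t_n for n = 0 … 81 gives
prefix = 1101101011011010110110101101101011011010110110101101101011011010110110101101101011
slide a length-8 window over [0..7] … [74..81] (75 windows); first occurrence of each distinct factor:
  [  0..  7] 11011010
  [  1..  8] 10110101
  [  2..  9] 01101011
  [  3.. 10] 11010110
  [  4.. 11] 10101101
  [  5.. 12] 01011011
  [  6.. 13] 10110110
  [  7.. 14] 01101101
  (the other 67 windows repeat one of these)
distinct factors: {01011011, 01101011, 01101101, 10101101, 10110101, 10110110, 11010110, 11011010}
count = 8  (Sturmian bound for length 8 is 9)


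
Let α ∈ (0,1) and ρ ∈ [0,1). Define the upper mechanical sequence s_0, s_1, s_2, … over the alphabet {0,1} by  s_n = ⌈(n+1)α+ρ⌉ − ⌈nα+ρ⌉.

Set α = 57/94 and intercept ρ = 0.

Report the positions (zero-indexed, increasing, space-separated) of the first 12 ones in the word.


0 1 3 4 6 8 9 11 13 14 16 18

n=0: ⌈57/94⌉−⌈0/94⌉ = 1−0 = 1  ← one
n=1: ⌈114/94⌉−⌈57/94⌉ = 2−1 = 1  ← one
n=2: ⌈171/94⌉−⌈114/94⌉ = 2−2 = 0
n=3: ⌈228/94⌉−⌈171/94⌉ = 3−2 = 1  ← one
n=4: ⌈285/94⌉−⌈228/94⌉ = 4−3 = 1  ← one
n=5: ⌈342/94⌉−⌈285/94⌉ = 4−4 = 0
n=6: ⌈399/94⌉−⌈342/94⌉ = 5−4 = 1  ← one
n=7: ⌈456/94⌉−⌈399/94⌉ = 5−5 = 0
n=8: ⌈513/94⌉−⌈456/94⌉ = 6−5 = 1  ← one
n=9: ⌈570/94⌉−⌈513/94⌉ = 7−6 = 1  ← one
n=10: ⌈627/94⌉−⌈570/94⌉ = 7−7 = 0
n=11: ⌈684/94⌉−⌈627/94⌉ = 8−7 = 1  ← one
n=12: ⌈741/94⌉−⌈684/94⌉ = 8−8 = 0
n=13: ⌈798/94⌉−⌈741/94⌉ = 9−8 = 1  ← one
n=14: ⌈855/94⌉−⌈798/94⌉ = 10−9 = 1  ← one
n=15: ⌈912/94⌉−⌈855/94⌉ = 10−10 = 0
n=16: ⌈969/94⌉−⌈912/94⌉ = 11−10 = 1  ← one
n=17: ⌈1026/94⌉−⌈969/94⌉ = 11−11 = 0
n=18: ⌈1083/94⌉−⌈1026/94⌉ = 12−11 = 1  ← one
positions of the first 12 ones: 0 1 3 4 6 8 9 11 13 14 16 18


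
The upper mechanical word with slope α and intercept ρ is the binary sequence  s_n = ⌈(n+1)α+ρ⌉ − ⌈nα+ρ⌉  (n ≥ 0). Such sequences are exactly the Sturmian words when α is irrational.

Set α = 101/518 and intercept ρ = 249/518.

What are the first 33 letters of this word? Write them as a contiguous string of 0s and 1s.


001000010000100000100001000010000

n=0: ⌈(1·101+249)/518⌉ − ⌈(0·101+249)/518⌉ = ⌈350/518⌉ − ⌈249/518⌉ = 1 − 1 = 0
n=1: ⌈(2·101+249)/518⌉ − ⌈(1·101+249)/518⌉ = ⌈451/518⌉ − ⌈350/518⌉ = 1 − 1 = 0
n=2: ⌈(3·101+249)/518⌉ − ⌈(2·101+249)/518⌉ = ⌈552/518⌉ − ⌈451/518⌉ = 2 − 1 = 1
n=3: ⌈(4·101+249)/518⌉ − ⌈(3·101+249)/518⌉ = ⌈653/518⌉ − ⌈552/518⌉ = 2 − 2 = 0
n=4: ⌈(5·101+249)/518⌉ − ⌈(4·101+249)/518⌉ = ⌈754/518⌉ − ⌈653/518⌉ = 2 − 2 = 0
n=5: ⌈(6·101+249)/518⌉ − ⌈(5·101+249)/518⌉ = ⌈855/518⌉ − ⌈754/518⌉ = 2 − 2 = 0
n=6: ⌈(7·101+249)/518⌉ − ⌈(6·101+249)/518⌉ = ⌈956/518⌉ − ⌈855/518⌉ = 2 − 2 = 0
n=7: ⌈(8·101+249)/518⌉ − ⌈(7·101+249)/518⌉ = ⌈1057/518⌉ − ⌈956/518⌉ = 3 − 2 = 1
n=8: ⌈(9·101+249)/518⌉ − ⌈(8·101+249)/518⌉ = ⌈1158/518⌉ − ⌈1057/518⌉ = 3 − 3 = 0
n=9: ⌈(10·101+249)/518⌉ − ⌈(9·101+249)/518⌉ = ⌈1259/518⌉ − ⌈1158/518⌉ = 3 − 3 = 0
n=10: ⌈(11·101+249)/518⌉ − ⌈(10·101+249)/518⌉ = ⌈1360/518⌉ − ⌈1259/518⌉ = 3 − 3 = 0
n=11: ⌈(12·101+249)/518⌉ − ⌈(11·101+249)/518⌉ = ⌈1461/518⌉ − ⌈1360/518⌉ = 3 − 3 = 0
n=12: ⌈(13·101+249)/518⌉ − ⌈(12·101+249)/518⌉ = ⌈1562/518⌉ − ⌈1461/518⌉ = 4 − 3 = 1
n=13: ⌈(14·101+249)/518⌉ − ⌈(13·101+249)/518⌉ = ⌈1663/518⌉ − ⌈1562/518⌉ = 4 − 4 = 0
n=14: ⌈(15·101+249)/518⌉ − ⌈(14·101+249)/518⌉ = ⌈1764/518⌉ − ⌈1663/518⌉ = 4 − 4 = 0
n=15: ⌈(16·101+249)/518⌉ − ⌈(15·101+249)/518⌉ = ⌈1865/518⌉ − ⌈1764/518⌉ = 4 − 4 = 0
n=16: ⌈(17·101+249)/518⌉ − ⌈(16·101+249)/518⌉ = ⌈1966/518⌉ − ⌈1865/518⌉ = 4 − 4 = 0
n=17: ⌈(18·101+249)/518⌉ − ⌈(17·101+249)/518⌉ = ⌈2067/518⌉ − ⌈1966/518⌉ = 4 − 4 = 0
n=18: ⌈(19·101+249)/518⌉ − ⌈(18·101+249)/518⌉ = ⌈2168/518⌉ − ⌈2067/518⌉ = 5 − 4 = 1
n=19: ⌈(20·101+249)/518⌉ − ⌈(19·101+249)/518⌉ = ⌈2269/518⌉ − ⌈2168/518⌉ = 5 − 5 = 0
n=20: ⌈(21·101+249)/518⌉ − ⌈(20·101+249)/518⌉ = ⌈2370/518⌉ − ⌈2269/518⌉ = 5 − 5 = 0
n=21: ⌈(22·101+249)/518⌉ − ⌈(21·101+249)/518⌉ = ⌈2471/518⌉ − ⌈2370/518⌉ = 5 − 5 = 0
n=22: ⌈(23·101+249)/518⌉ − ⌈(22·101+249)/518⌉ = ⌈2572/518⌉ − ⌈2471/518⌉ = 5 − 5 = 0
n=23: ⌈(24·101+249)/518⌉ − ⌈(23·101+249)/518⌉ = ⌈2673/518⌉ − ⌈2572/518⌉ = 6 − 5 = 1
n=24: ⌈(25·101+249)/518⌉ − ⌈(24·101+249)/518⌉ = ⌈2774/518⌉ − ⌈2673/518⌉ = 6 − 6 = 0
n=25: ⌈(26·101+249)/518⌉ − ⌈(25·101+249)/518⌉ = ⌈2875/518⌉ − ⌈2774/518⌉ = 6 − 6 = 0
n=26: ⌈(27·101+249)/518⌉ − ⌈(26·101+249)/518⌉ = ⌈2976/518⌉ − ⌈2875/518⌉ = 6 − 6 = 0
n=27: ⌈(28·101+249)/518⌉ − ⌈(27·101+249)/518⌉ = ⌈3077/518⌉ − ⌈2976/518⌉ = 6 − 6 = 0
n=28: ⌈(29·101+249)/518⌉ − ⌈(28·101+249)/518⌉ = ⌈3178/518⌉ − ⌈3077/518⌉ = 7 − 6 = 1
n=29: ⌈(30·101+249)/518⌉ − ⌈(29·101+249)/518⌉ = ⌈3279/518⌉ − ⌈3178/518⌉ = 7 − 7 = 0
n=30: ⌈(31·101+249)/518⌉ − ⌈(30·101+249)/518⌉ = ⌈3380/518⌉ − ⌈3279/518⌉ = 7 − 7 = 0
n=31: ⌈(32·101+249)/518⌉ − ⌈(31·101+249)/518⌉ = ⌈3481/518⌉ − ⌈3380/518⌉ = 7 − 7 = 0
n=32: ⌈(33·101+249)/518⌉ − ⌈(32·101+249)/518⌉ = ⌈3582/518⌉ − ⌈3481/518⌉ = 7 − 7 = 0


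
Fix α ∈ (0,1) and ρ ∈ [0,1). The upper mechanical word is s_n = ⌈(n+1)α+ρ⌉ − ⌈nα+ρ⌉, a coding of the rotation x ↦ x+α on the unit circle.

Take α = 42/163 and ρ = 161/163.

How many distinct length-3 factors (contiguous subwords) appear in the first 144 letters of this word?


t_n = ⌈(n·42+161)/163⌉ for n = 0 … 144:
  n=0…9: ⌈161/163⌉=1 ⌈203/163⌉=2 ⌈245/163⌉=2 ⌈287/163⌉=2 ⌈329/163⌉=3 ⌈371/163⌉=3 ⌈413/163⌉=3 ⌈455/163⌉=3 ⌈497/163⌉=4 ⌈539/163⌉=4
  n=10…19: ⌈581/163⌉=4 ⌈623/163⌉=4 ⌈665/163⌉=5 ⌈707/163⌉=5 ⌈749/163⌉=5 ⌈791/163⌉=5 ⌈833/163⌉=6 ⌈875/163⌉=6 ⌈917/163⌉=6 ⌈959/163⌉=6
  n=20…29: ⌈1001/163⌉=7 ⌈1043/163⌉=7 ⌈1085/163⌉=7 ⌈1127/163⌉=7 ⌈1169/163⌉=8 ⌈1211/163⌉=8 ⌈1253/163⌉=8 ⌈1295/163⌉=8 ⌈1337/163⌉=9 ⌈1379/163⌉=9
  n=30…39: ⌈1421/163⌉=9 ⌈1463/163⌉=9 ⌈1505/163⌉=10 ⌈1547/163⌉=10 ⌈1589/163⌉=10 ⌈1631/163⌉=11 ⌈1673/163⌉=11 ⌈1715/163⌉=11 ⌈1757/163⌉=11 ⌈1799/163⌉=12
  n=40…49: ⌈1841/163⌉=12 ⌈1883/163⌉=12 ⌈1925/163⌉=12 ⌈1967/163⌉=13 ⌈2009/163⌉=13 ⌈2051/163⌉=13 ⌈2093/163⌉=13 ⌈2135/163⌉=14 ⌈2177/163⌉=14 ⌈2219/163⌉=14
  n=50…59: ⌈2261/163⌉=14 ⌈2303/163⌉=15 ⌈2345/163⌉=15 ⌈2387/163⌉=15 ⌈2429/163⌉=15 ⌈2471/163⌉=16 ⌈2513/163⌉=16 ⌈2555/163⌉=16 ⌈2597/163⌉=16 ⌈2639/163⌉=17
  n=60…69: ⌈2681/163⌉=17 ⌈2723/163⌉=17 ⌈2765/163⌉=17 ⌈2807/163⌉=18 ⌈2849/163⌉=18 ⌈2891/163⌉=18 ⌈2933/163⌉=18 ⌈2975/163⌉=19 ⌈3017/163⌉=19 ⌈3059/163⌉=19
  n=70…79: ⌈3101/163⌉=20 ⌈3143/163⌉=20 ⌈3185/163⌉=20 ⌈3227/163⌉=20 ⌈3269/163⌉=21 ⌈3311/163⌉=21 ⌈3353/163⌉=21 ⌈3395/163⌉=21 ⌈3437/163⌉=22 ⌈3479/163⌉=22
  n=80…89: ⌈3521/163⌉=22 ⌈3563/163⌉=22 ⌈3605/163⌉=23 ⌈3647/163⌉=23 ⌈3689/163⌉=23 ⌈3731/163⌉=23 ⌈3773/163⌉=24 ⌈3815/163⌉=24 ⌈3857/163⌉=24 ⌈3899/163⌉=24
  n=90…99: ⌈3941/163⌉=25 ⌈3983/163⌉=25 ⌈4025/163⌉=25 ⌈4067/163⌉=25 ⌈4109/163⌉=26 ⌈4151/163⌉=26 ⌈4193/163⌉=26 ⌈4235/163⌉=26 ⌈4277/163⌉=27 ⌈4319/163⌉=27
  n=100…109: ⌈4361/163⌉=27 ⌈4403/163⌉=28 ⌈4445/163⌉=28 ⌈4487/163⌉=28 ⌈4529/163⌉=28 ⌈4571/163⌉=29 ⌈4613/163⌉=29 ⌈4655/163⌉=29 ⌈4697/163⌉=29 ⌈4739/163⌉=30
  n=110…119: ⌈4781/163⌉=30 ⌈4823/163⌉=30 ⌈4865/163⌉=30 ⌈4907/163⌉=31 ⌈4949/163⌉=31 ⌈4991/163⌉=31 ⌈5033/163⌉=31 ⌈5075/163⌉=32 ⌈5117/163⌉=32 ⌈5159/163⌉=32
  n=120…129: ⌈5201/163⌉=32 ⌈5243/163⌉=33 ⌈5285/163⌉=33 ⌈5327/163⌉=33 ⌈5369/163⌉=33 ⌈5411/163⌉=34 ⌈5453/163⌉=34 ⌈5495/163⌉=34 ⌈5537/163⌉=34 ⌈5579/163⌉=35
  n=130…139: ⌈5621/163⌉=35 ⌈5663/163⌉=35 ⌈5705/163⌉=35 ⌈5747/163⌉=36 ⌈5789/163⌉=36 ⌈5831/163⌉=36 ⌈5873/163⌉=37 ⌈5915/163⌉=37 ⌈5957/163⌉=37 ⌈5999/163⌉=37
  n=140…144: ⌈6041/163⌉=38 ⌈6083/163⌉=38 ⌈6125/163⌉=38 ⌈6167/163⌉=38 ⌈6209/163⌉=39
s_n = t_(n+1) − t_n for n = 0 … 143 gives
prefix = 100100010001000100010001000100010010001000100010001000100010001000100100010001000100010001000100010010001000100010001000100010001000100100010001
slide a length-3 window over [0..2] … [141..143] (142 windows); first occurrence of each distinct factor:
  [  0..  2] 100
  [  1..  3] 001
  [  2..  4] 010
  [  4..  6] 000
  (the other 138 windows repeat one of these)
distinct factors: {000, 001, 010, 100}
count = 4  (Sturmian bound for length 3 is 4)

4


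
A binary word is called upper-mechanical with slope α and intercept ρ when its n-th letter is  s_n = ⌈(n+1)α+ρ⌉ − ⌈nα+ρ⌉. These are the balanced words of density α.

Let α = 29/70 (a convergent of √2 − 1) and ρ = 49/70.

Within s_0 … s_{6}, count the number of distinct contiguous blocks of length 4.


4

t_n = ⌈(n·29+49)/70⌉ for n = 0 … 7:
  n=0…7: ⌈49/70⌉=1 ⌈78/70⌉=2 ⌈107/70⌉=2 ⌈136/70⌉=2 ⌈165/70⌉=3 ⌈194/70⌉=3 ⌈223/70⌉=4 ⌈252/70⌉=4
s_n = t_(n+1) − t_n for n = 0 … 6 gives
prefix = 1001010
slide a length-4 window over [0..3] … [3..6] (4 windows); first occurrence of each distinct factor:
  [  0..  3] 1001
  [  1..  4] 0010
  [  2..  5] 0101
  [  3..  6] 1010
distinct factors: {0010, 0101, 1001, 1010}
count = 4  (Sturmian bound for length 4 is 5)


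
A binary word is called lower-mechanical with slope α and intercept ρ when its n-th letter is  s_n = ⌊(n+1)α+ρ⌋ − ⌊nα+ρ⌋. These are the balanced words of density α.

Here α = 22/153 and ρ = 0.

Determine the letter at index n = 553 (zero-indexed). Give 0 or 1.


0

(n+1)α + ρ = (554·22) / 153 = 12188/153
nα + ρ     = (553·22) / 153 = 12166/153
⌊12188/153⌋ = 79,  ⌊12166/153⌋ = 79
s_{553} = 79 − 79 = 0


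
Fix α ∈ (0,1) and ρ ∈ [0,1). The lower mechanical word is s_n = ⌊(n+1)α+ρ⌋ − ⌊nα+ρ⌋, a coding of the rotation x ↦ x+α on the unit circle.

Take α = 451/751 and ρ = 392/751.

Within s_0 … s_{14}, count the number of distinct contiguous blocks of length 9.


t_n = ⌊(n·451+392)/751⌋ for n = 0 … 15:
  n=0…9: ⌊392/751⌋=0 ⌊843/751⌋=1 ⌊1294/751⌋=1 ⌊1745/751⌋=2 ⌊2196/751⌋=2 ⌊2647/751⌋=3 ⌊3098/751⌋=4 ⌊3549/751⌋=4 ⌊4000/751⌋=5 ⌊4451/751⌋=5
  n=10…15: ⌊4902/751⌋=6 ⌊5353/751⌋=7 ⌊5804/751⌋=7 ⌊6255/751⌋=8 ⌊6706/751⌋=8 ⌊7157/751⌋=9
s_n = t_(n+1) − t_n for n = 0 … 14 gives
prefix = 101011010110101
slide a length-9 window over [0..8] … [6..14] (7 windows); first occurrence of each distinct factor:
  [  0..  8] 101011010
  [  1..  9] 010110101
  [  2.. 10] 101101011
  [  3.. 11] 011010110
  [  4.. 12] 110101101
  (the other 2 windows repeat one of these)
distinct factors: {010110101, 011010110, 101011010, 101101011, 110101101}
count = 5  (Sturmian bound for length 9 is 10)

5


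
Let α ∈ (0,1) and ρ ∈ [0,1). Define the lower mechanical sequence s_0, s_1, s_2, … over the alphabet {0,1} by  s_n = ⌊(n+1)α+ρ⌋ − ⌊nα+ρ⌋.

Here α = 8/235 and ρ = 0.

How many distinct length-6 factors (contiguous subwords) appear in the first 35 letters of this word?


7

t_n = ⌊(n·8)/235⌋ for n = 0 … 35:
  n=0…9: ⌊0/235⌋=0 ⌊8/235⌋=0 ⌊16/235⌋=0 ⌊24/235⌋=0 ⌊32/235⌋=0 ⌊40/235⌋=0 ⌊48/235⌋=0 ⌊56/235⌋=0 ⌊64/235⌋=0 ⌊72/235⌋=0
  n=10…19: ⌊80/235⌋=0 ⌊88/235⌋=0 ⌊96/235⌋=0 ⌊104/235⌋=0 ⌊112/235⌋=0 ⌊120/235⌋=0 ⌊128/235⌋=0 ⌊136/235⌋=0 ⌊144/235⌋=0 ⌊152/235⌋=0
  n=20…29: ⌊160/235⌋=0 ⌊168/235⌋=0 ⌊176/235⌋=0 ⌊184/235⌋=0 ⌊192/235⌋=0 ⌊200/235⌋=0 ⌊208/235⌋=0 ⌊216/235⌋=0 ⌊224/235⌋=0 ⌊232/235⌋=0
  n=30…35: ⌊240/235⌋=1 ⌊248/235⌋=1 ⌊256/235⌋=1 ⌊264/235⌋=1 ⌊272/235⌋=1 ⌊280/235⌋=1
s_n = t_(n+1) − t_n for n = 0 … 34 gives
prefix = 00000000000000000000000000000100000
slide a length-6 window over [0..5] … [29..34] (30 windows); first occurrence of each distinct factor:
  [  0..  5] 000000
  [ 24.. 29] 000001
  [ 25.. 30] 000010
  [ 26.. 31] 000100
  [ 27.. 32] 001000
  [ 28.. 33] 010000
  [ 29.. 34] 100000
  (the other 23 windows repeat one of these)
distinct factors: {000000, 000001, 000010, 000100, 001000, 010000, 100000}
count = 7  (Sturmian bound for length 6 is 7)


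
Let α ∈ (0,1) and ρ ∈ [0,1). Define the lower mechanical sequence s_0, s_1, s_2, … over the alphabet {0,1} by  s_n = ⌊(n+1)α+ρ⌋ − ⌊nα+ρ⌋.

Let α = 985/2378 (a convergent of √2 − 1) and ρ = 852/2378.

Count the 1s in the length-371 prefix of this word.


154

#1s = Σ_{n=0}^{370} s_n = Σ_{n=0}^{370} (⌊(n+1)α+ρ⌋ − ⌊nα+ρ⌋)
the sum telescopes: every ⌊nα+ρ⌋ with 0 < n < 371 appears once with + and once with −, leaving ⌊371α+ρ⌋ − ⌊0·α+ρ⌋
371α + ρ = (371·985 + 852) / 2378 = 366287/2378
ρ = 852/2378
⌊366287/2378⌋ = 154,  ⌊852/2378⌋ = 0
#1s = 154 − 0 = 154


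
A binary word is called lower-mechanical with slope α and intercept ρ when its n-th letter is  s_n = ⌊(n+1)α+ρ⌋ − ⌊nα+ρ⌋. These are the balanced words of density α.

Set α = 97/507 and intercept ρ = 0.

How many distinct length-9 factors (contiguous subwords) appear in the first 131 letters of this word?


10

t_n = ⌊(n·97)/507⌋ for n = 0 … 131:
  n=0…9: ⌊0/507⌋=0 ⌊97/507⌋=0 ⌊194/507⌋=0 ⌊291/507⌋=0 ⌊388/507⌋=0 ⌊485/507⌋=0 ⌊582/507⌋=1 ⌊679/507⌋=1 ⌊776/507⌋=1 ⌊873/507⌋=1
  n=10…19: ⌊970/507⌋=1 ⌊1067/507⌋=2 ⌊1164/507⌋=2 ⌊1261/507⌋=2 ⌊1358/507⌋=2 ⌊1455/507⌋=2 ⌊1552/507⌋=3 ⌊1649/507⌋=3 ⌊1746/507⌋=3 ⌊1843/507⌋=3
  n=20…29: ⌊1940/507⌋=3 ⌊2037/507⌋=4 ⌊2134/507⌋=4 ⌊2231/507⌋=4 ⌊2328/507⌋=4 ⌊2425/507⌋=4 ⌊2522/507⌋=4 ⌊2619/507⌋=5 ⌊2716/507⌋=5 ⌊2813/507⌋=5
  n=30…39: ⌊2910/507⌋=5 ⌊3007/507⌋=5 ⌊3104/507⌋=6 ⌊3201/507⌋=6 ⌊3298/507⌋=6 ⌊3395/507⌋=6 ⌊3492/507⌋=6 ⌊3589/507⌋=7 ⌊3686/507⌋=7 ⌊3783/507⌋=7
  n=40…49: ⌊3880/507⌋=7 ⌊3977/507⌋=7 ⌊4074/507⌋=8 ⌊4171/507⌋=8 ⌊4268/507⌋=8 ⌊4365/507⌋=8 ⌊4462/507⌋=8 ⌊4559/507⌋=8 ⌊4656/507⌋=9 ⌊4753/507⌋=9
  n=50…59: ⌊4850/507⌋=9 ⌊4947/507⌋=9 ⌊5044/507⌋=9 ⌊5141/507⌋=10 ⌊5238/507⌋=10 ⌊5335/507⌋=10 ⌊5432/507⌋=10 ⌊5529/507⌋=10 ⌊5626/507⌋=11 ⌊5723/507⌋=11
  n=60…69: ⌊5820/507⌋=11 ⌊5917/507⌋=11 ⌊6014/507⌋=11 ⌊6111/507⌋=12 ⌊6208/507⌋=12 ⌊6305/507⌋=12 ⌊6402/507⌋=12 ⌊6499/507⌋=12 ⌊6596/507⌋=13 ⌊6693/507⌋=13
  n=70…79: ⌊6790/507⌋=13 ⌊6887/507⌋=13 ⌊6984/507⌋=13 ⌊7081/507⌋=13 ⌊7178/507⌋=14 ⌊7275/507⌋=14 ⌊7372/507⌋=14 ⌊7469/507⌋=14 ⌊7566/507⌋=14 ⌊7663/507⌋=15
  n=80…89: ⌊7760/507⌋=15 ⌊7857/507⌋=15 ⌊7954/507⌋=15 ⌊8051/507⌋=15 ⌊8148/507⌋=16 ⌊8245/507⌋=16 ⌊8342/507⌋=16 ⌊8439/507⌋=16 ⌊8536/507⌋=16 ⌊8633/507⌋=17
  n=90…99: ⌊8730/507⌋=17 ⌊8827/507⌋=17 ⌊8924/507⌋=17 ⌊9021/507⌋=17 ⌊9118/507⌋=17 ⌊9215/507⌋=18 ⌊9312/507⌋=18 ⌊9409/507⌋=18 ⌊9506/507⌋=18 ⌊9603/507⌋=18
  n=100…109: ⌊9700/507⌋=19 ⌊9797/507⌋=19 ⌊9894/507⌋=19 ⌊9991/507⌋=19 ⌊10088/507⌋=19 ⌊10185/507⌋=20 ⌊10282/507⌋=20 ⌊10379/507⌋=20 ⌊10476/507⌋=20 ⌊10573/507⌋=20
  n=110…119: ⌊10670/507⌋=21 ⌊10767/507⌋=21 ⌊10864/507⌋=21 ⌊10961/507⌋=21 ⌊11058/507⌋=21 ⌊11155/507⌋=22 ⌊11252/507⌋=22 ⌊11349/507⌋=22 ⌊11446/507⌋=22 ⌊11543/507⌋=22
  n=120…129: ⌊11640/507⌋=22 ⌊11737/507⌋=23 ⌊11834/507⌋=23 ⌊11931/507⌋=23 ⌊12028/507⌋=23 ⌊12125/507⌋=23 ⌊12222/507⌋=24 ⌊12319/507⌋=24 ⌊12416/507⌋=24 ⌊12513/507⌋=24
  n=130…131: ⌊12610/507⌋=24 ⌊12707/507⌋=25
s_n = t_(n+1) − t_n for n = 0 … 130 gives
prefix = 00000100001000010000100000100001000010000100000100001000010000100001000001000010000100001000001000010000100001000010000010000100001
slide a length-9 window over [0..8] … [122..130] (123 windows); first occurrence of each distinct factor:
  [  0..  8] 000001000
  [  1..  9] 000010000
  [  2.. 10] 000100001
  [  3.. 11] 001000010
  [  4.. 12] 010000100
  [  5.. 13] 100001000
  [ 17.. 25] 000100000
  [ 18.. 26] 001000001
  [ 19.. 27] 010000010
  [ 20.. 28] 100000100
  (the other 113 windows repeat one of these)
distinct factors: {000001000, 000010000, 000100000, 000100001, 001000001, 001000010, 010000010, 010000100, 100000100, 100001000}
count = 10  (Sturmian bound for length 9 is 10)


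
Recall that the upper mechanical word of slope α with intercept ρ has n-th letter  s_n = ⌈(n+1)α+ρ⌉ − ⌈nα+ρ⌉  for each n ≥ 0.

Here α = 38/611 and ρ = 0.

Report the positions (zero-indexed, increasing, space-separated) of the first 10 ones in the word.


0 16 32 48 64 80 96 112 128 144

n=0: ⌈38/611⌉−⌈0/611⌉ = 1−0 = 1  ← one
n=1: ⌈76/611⌉−⌈38/611⌉ = 1−1 = 0
n=2: ⌈114/611⌉−⌈76/611⌉ = 1−1 = 0
  …
n=16: ⌈646/611⌉−⌈608/611⌉ = 2−1 = 1  ← one
n=17: ⌈684/611⌉−⌈646/611⌉ = 2−2 = 0
n=18: ⌈722/611⌉−⌈684/611⌉ = 2−2 = 0
  …
n=32: ⌈1254/611⌉−⌈1216/611⌉ = 3−2 = 1  ← one
n=33: ⌈1292/611⌉−⌈1254/611⌉ = 3−3 = 0
n=34: ⌈1330/611⌉−⌈1292/611⌉ = 3−3 = 0
  …
n=48: ⌈1862/611⌉−⌈1824/611⌉ = 4−3 = 1  ← one
n=49: ⌈1900/611⌉−⌈1862/611⌉ = 4−4 = 0
n=50: ⌈1938/611⌉−⌈1900/611⌉ = 4−4 = 0
  …
n=64: ⌈2470/611⌉−⌈2432/611⌉ = 5−4 = 1  ← one
n=65: ⌈2508/611⌉−⌈2470/611⌉ = 5−5 = 0
n=66: ⌈2546/611⌉−⌈2508/611⌉ = 5−5 = 0
  …
n=80: ⌈3078/611⌉−⌈3040/611⌉ = 6−5 = 1  ← one
n=81: ⌈3116/611⌉−⌈3078/611⌉ = 6−6 = 0
n=82: ⌈3154/611⌉−⌈3116/611⌉ = 6−6 = 0
  …
n=96: ⌈3686/611⌉−⌈3648/611⌉ = 7−6 = 1  ← one
n=97: ⌈3724/611⌉−⌈3686/611⌉ = 7−7 = 0
n=98: ⌈3762/611⌉−⌈3724/611⌉ = 7−7 = 0
  …
n=112: ⌈4294/611⌉−⌈4256/611⌉ = 8−7 = 1  ← one
n=113: ⌈4332/611⌉−⌈4294/611⌉ = 8−8 = 0
n=114: ⌈4370/611⌉−⌈4332/611⌉ = 8−8 = 0
  …
n=128: ⌈4902/611⌉−⌈4864/611⌉ = 9−8 = 1  ← one
n=129: ⌈4940/611⌉−⌈4902/611⌉ = 9−9 = 0
n=130: ⌈4978/611⌉−⌈4940/611⌉ = 9−9 = 0
  …
n=144: ⌈5510/611⌉−⌈5472/611⌉ = 10−9 = 1  ← one
positions of the first 10 ones: 0 16 32 48 64 80 96 112 128 144


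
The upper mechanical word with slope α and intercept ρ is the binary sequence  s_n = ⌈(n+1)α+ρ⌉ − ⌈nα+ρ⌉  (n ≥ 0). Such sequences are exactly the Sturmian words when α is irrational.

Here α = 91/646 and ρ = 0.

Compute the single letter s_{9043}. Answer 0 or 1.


(n+1)α + ρ = (9044·91) / 646 = 823004/646
nα + ρ     = (9043·91) / 646 = 822913/646
⌈823004/646⌉ = 1274,  ⌈822913/646⌉ = 1274
s_{9043} = 1274 − 1274 = 0

0


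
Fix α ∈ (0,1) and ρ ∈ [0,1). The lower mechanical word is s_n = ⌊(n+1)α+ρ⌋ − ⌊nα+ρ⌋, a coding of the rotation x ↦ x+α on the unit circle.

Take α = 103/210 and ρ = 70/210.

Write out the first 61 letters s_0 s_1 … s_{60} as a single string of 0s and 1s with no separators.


0101010101010101010101010101010101001010101010101010101010101

n=0: ⌊(1·103+70)/210⌋ − ⌊(0·103+70)/210⌋ = ⌊173/210⌋ − ⌊70/210⌋ = 0 − 0 = 0
n=1: ⌊(2·103+70)/210⌋ − ⌊(1·103+70)/210⌋ = ⌊276/210⌋ − ⌊173/210⌋ = 1 − 0 = 1
n=2: ⌊(3·103+70)/210⌋ − ⌊(2·103+70)/210⌋ = ⌊379/210⌋ − ⌊276/210⌋ = 1 − 1 = 0
n=3: ⌊(4·103+70)/210⌋ − ⌊(3·103+70)/210⌋ = ⌊482/210⌋ − ⌊379/210⌋ = 2 − 1 = 1
n=4: ⌊(5·103+70)/210⌋ − ⌊(4·103+70)/210⌋ = ⌊585/210⌋ − ⌊482/210⌋ = 2 − 2 = 0
n=5: ⌊(6·103+70)/210⌋ − ⌊(5·103+70)/210⌋ = ⌊688/210⌋ − ⌊585/210⌋ = 3 − 2 = 1
n=6: ⌊(7·103+70)/210⌋ − ⌊(6·103+70)/210⌋ = ⌊791/210⌋ − ⌊688/210⌋ = 3 − 3 = 0
n=7: ⌊(8·103+70)/210⌋ − ⌊(7·103+70)/210⌋ = ⌊894/210⌋ − ⌊791/210⌋ = 4 − 3 = 1
n=8: ⌊(9·103+70)/210⌋ − ⌊(8·103+70)/210⌋ = ⌊997/210⌋ − ⌊894/210⌋ = 4 − 4 = 0
n=9: ⌊(10·103+70)/210⌋ − ⌊(9·103+70)/210⌋ = ⌊1100/210⌋ − ⌊997/210⌋ = 5 − 4 = 1
n=10: ⌊(11·103+70)/210⌋ − ⌊(10·103+70)/210⌋ = ⌊1203/210⌋ − ⌊1100/210⌋ = 5 − 5 = 0
n=11: ⌊(12·103+70)/210⌋ − ⌊(11·103+70)/210⌋ = ⌊1306/210⌋ − ⌊1203/210⌋ = 6 − 5 = 1
n=12: ⌊(13·103+70)/210⌋ − ⌊(12·103+70)/210⌋ = ⌊1409/210⌋ − ⌊1306/210⌋ = 6 − 6 = 0
n=13: ⌊(14·103+70)/210⌋ − ⌊(13·103+70)/210⌋ = ⌊1512/210⌋ − ⌊1409/210⌋ = 7 − 6 = 1
n=14: ⌊(15·103+70)/210⌋ − ⌊(14·103+70)/210⌋ = ⌊1615/210⌋ − ⌊1512/210⌋ = 7 − 7 = 0
n=15: ⌊(16·103+70)/210⌋ − ⌊(15·103+70)/210⌋ = ⌊1718/210⌋ − ⌊1615/210⌋ = 8 − 7 = 1
n=16: ⌊(17·103+70)/210⌋ − ⌊(16·103+70)/210⌋ = ⌊1821/210⌋ − ⌊1718/210⌋ = 8 − 8 = 0
n=17: ⌊(18·103+70)/210⌋ − ⌊(17·103+70)/210⌋ = ⌊1924/210⌋ − ⌊1821/210⌋ = 9 − 8 = 1
n=18: ⌊(19·103+70)/210⌋ − ⌊(18·103+70)/210⌋ = ⌊2027/210⌋ − ⌊1924/210⌋ = 9 − 9 = 0
n=19: ⌊(20·103+70)/210⌋ − ⌊(19·103+70)/210⌋ = ⌊2130/210⌋ − ⌊2027/210⌋ = 10 − 9 = 1
n=20: ⌊(21·103+70)/210⌋ − ⌊(20·103+70)/210⌋ = ⌊2233/210⌋ − ⌊2130/210⌋ = 10 − 10 = 0
n=21: ⌊(22·103+70)/210⌋ − ⌊(21·103+70)/210⌋ = ⌊2336/210⌋ − ⌊2233/210⌋ = 11 − 10 = 1
n=22: ⌊(23·103+70)/210⌋ − ⌊(22·103+70)/210⌋ = ⌊2439/210⌋ − ⌊2336/210⌋ = 11 − 11 = 0
n=23: ⌊(24·103+70)/210⌋ − ⌊(23·103+70)/210⌋ = ⌊2542/210⌋ − ⌊2439/210⌋ = 12 − 11 = 1
n=24: ⌊(25·103+70)/210⌋ − ⌊(24·103+70)/210⌋ = ⌊2645/210⌋ − ⌊2542/210⌋ = 12 − 12 = 0
n=25: ⌊(26·103+70)/210⌋ − ⌊(25·103+70)/210⌋ = ⌊2748/210⌋ − ⌊2645/210⌋ = 13 − 12 = 1
n=26: ⌊(27·103+70)/210⌋ − ⌊(26·103+70)/210⌋ = ⌊2851/210⌋ − ⌊2748/210⌋ = 13 − 13 = 0
n=27: ⌊(28·103+70)/210⌋ − ⌊(27·103+70)/210⌋ = ⌊2954/210⌋ − ⌊2851/210⌋ = 14 − 13 = 1
n=28: ⌊(29·103+70)/210⌋ − ⌊(28·103+70)/210⌋ = ⌊3057/210⌋ − ⌊2954/210⌋ = 14 − 14 = 0
n=29: ⌊(30·103+70)/210⌋ − ⌊(29·103+70)/210⌋ = ⌊3160/210⌋ − ⌊3057/210⌋ = 15 − 14 = 1
n=30: ⌊(31·103+70)/210⌋ − ⌊(30·103+70)/210⌋ = ⌊3263/210⌋ − ⌊3160/210⌋ = 15 − 15 = 0
n=31: ⌊(32·103+70)/210⌋ − ⌊(31·103+70)/210⌋ = ⌊3366/210⌋ − ⌊3263/210⌋ = 16 − 15 = 1
n=32: ⌊(33·103+70)/210⌋ − ⌊(32·103+70)/210⌋ = ⌊3469/210⌋ − ⌊3366/210⌋ = 16 − 16 = 0
n=33: ⌊(34·103+70)/210⌋ − ⌊(33·103+70)/210⌋ = ⌊3572/210⌋ − ⌊3469/210⌋ = 17 − 16 = 1
n=34: ⌊(35·103+70)/210⌋ − ⌊(34·103+70)/210⌋ = ⌊3675/210⌋ − ⌊3572/210⌋ = 17 − 17 = 0
n=35: ⌊(36·103+70)/210⌋ − ⌊(35·103+70)/210⌋ = ⌊3778/210⌋ − ⌊3675/210⌋ = 17 − 17 = 0
n=36: ⌊(37·103+70)/210⌋ − ⌊(36·103+70)/210⌋ = ⌊3881/210⌋ − ⌊3778/210⌋ = 18 − 17 = 1
n=37: ⌊(38·103+70)/210⌋ − ⌊(37·103+70)/210⌋ = ⌊3984/210⌋ − ⌊3881/210⌋ = 18 − 18 = 0
n=38: ⌊(39·103+70)/210⌋ − ⌊(38·103+70)/210⌋ = ⌊4087/210⌋ − ⌊3984/210⌋ = 19 − 18 = 1
n=39: ⌊(40·103+70)/210⌋ − ⌊(39·103+70)/210⌋ = ⌊4190/210⌋ − ⌊4087/210⌋ = 19 − 19 = 0
n=40: ⌊(41·103+70)/210⌋ − ⌊(40·103+70)/210⌋ = ⌊4293/210⌋ − ⌊4190/210⌋ = 20 − 19 = 1
n=41: ⌊(42·103+70)/210⌋ − ⌊(41·103+70)/210⌋ = ⌊4396/210⌋ − ⌊4293/210⌋ = 20 − 20 = 0
n=42: ⌊(43·103+70)/210⌋ − ⌊(42·103+70)/210⌋ = ⌊4499/210⌋ − ⌊4396/210⌋ = 21 − 20 = 1
n=43: ⌊(44·103+70)/210⌋ − ⌊(43·103+70)/210⌋ = ⌊4602/210⌋ − ⌊4499/210⌋ = 21 − 21 = 0
n=44: ⌊(45·103+70)/210⌋ − ⌊(44·103+70)/210⌋ = ⌊4705/210⌋ − ⌊4602/210⌋ = 22 − 21 = 1
n=45: ⌊(46·103+70)/210⌋ − ⌊(45·103+70)/210⌋ = ⌊4808/210⌋ − ⌊4705/210⌋ = 22 − 22 = 0
n=46: ⌊(47·103+70)/210⌋ − ⌊(46·103+70)/210⌋ = ⌊4911/210⌋ − ⌊4808/210⌋ = 23 − 22 = 1
n=47: ⌊(48·103+70)/210⌋ − ⌊(47·103+70)/210⌋ = ⌊5014/210⌋ − ⌊4911/210⌋ = 23 − 23 = 0
n=48: ⌊(49·103+70)/210⌋ − ⌊(48·103+70)/210⌋ = ⌊5117/210⌋ − ⌊5014/210⌋ = 24 − 23 = 1
n=49: ⌊(50·103+70)/210⌋ − ⌊(49·103+70)/210⌋ = ⌊5220/210⌋ − ⌊5117/210⌋ = 24 − 24 = 0
n=50: ⌊(51·103+70)/210⌋ − ⌊(50·103+70)/210⌋ = ⌊5323/210⌋ − ⌊5220/210⌋ = 25 − 24 = 1
n=51: ⌊(52·103+70)/210⌋ − ⌊(51·103+70)/210⌋ = ⌊5426/210⌋ − ⌊5323/210⌋ = 25 − 25 = 0
n=52: ⌊(53·103+70)/210⌋ − ⌊(52·103+70)/210⌋ = ⌊5529/210⌋ − ⌊5426/210⌋ = 26 − 25 = 1
n=53: ⌊(54·103+70)/210⌋ − ⌊(53·103+70)/210⌋ = ⌊5632/210⌋ − ⌊5529/210⌋ = 26 − 26 = 0
n=54: ⌊(55·103+70)/210⌋ − ⌊(54·103+70)/210⌋ = ⌊5735/210⌋ − ⌊5632/210⌋ = 27 − 26 = 1
n=55: ⌊(56·103+70)/210⌋ − ⌊(55·103+70)/210⌋ = ⌊5838/210⌋ − ⌊5735/210⌋ = 27 − 27 = 0
n=56: ⌊(57·103+70)/210⌋ − ⌊(56·103+70)/210⌋ = ⌊5941/210⌋ − ⌊5838/210⌋ = 28 − 27 = 1
n=57: ⌊(58·103+70)/210⌋ − ⌊(57·103+70)/210⌋ = ⌊6044/210⌋ − ⌊5941/210⌋ = 28 − 28 = 0
n=58: ⌊(59·103+70)/210⌋ − ⌊(58·103+70)/210⌋ = ⌊6147/210⌋ − ⌊6044/210⌋ = 29 − 28 = 1
n=59: ⌊(60·103+70)/210⌋ − ⌊(59·103+70)/210⌋ = ⌊6250/210⌋ − ⌊6147/210⌋ = 29 − 29 = 0
n=60: ⌊(61·103+70)/210⌋ − ⌊(60·103+70)/210⌋ = ⌊6353/210⌋ − ⌊6250/210⌋ = 30 − 29 = 1
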